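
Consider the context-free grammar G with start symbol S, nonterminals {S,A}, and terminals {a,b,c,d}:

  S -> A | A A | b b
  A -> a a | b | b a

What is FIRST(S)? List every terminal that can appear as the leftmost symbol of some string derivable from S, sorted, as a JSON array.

FIRST iteration:
round 1:
  A via A→a a: +{a}
  A via A→b: +{b}
  S via S→A: +{a,b}
  FIRST(S)={a,b}  FIRST(A)={a,b}
round 2: (no change)
  FIRST(S)={a,b}  FIRST(A)={a,b}

FIRST(S) = ["a", "b"]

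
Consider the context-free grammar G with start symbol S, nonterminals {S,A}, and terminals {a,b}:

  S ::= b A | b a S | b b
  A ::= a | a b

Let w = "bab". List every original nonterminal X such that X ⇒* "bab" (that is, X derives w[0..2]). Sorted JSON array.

CNF form of G:
  S -> T1 A | T1 T1 | T1 X2
  A -> T0 T1 | a
  T0 -> a
  T1 -> b
  X2 -> T0 S

Fill CYK table bottom-up — only the sub-triangle for w[0..2]:
  cell(0,0) b: {T1}  orig:{}
  cell(1,1) a: {A,T0}  orig:{A}
  cell(2,2) b: {T1}  orig:{}
  cell(0,1) ba: {S}
  cell(1,2) ab: {A}
  cell(0,2) bab: {S}

Original NTs in T[0,2] deriving "bab": ["S"]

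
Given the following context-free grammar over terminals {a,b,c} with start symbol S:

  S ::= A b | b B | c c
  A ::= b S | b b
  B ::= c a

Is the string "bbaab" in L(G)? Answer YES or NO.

Convert to CNF:
  S -> A T0 | T0 B | T1 T1
  A -> T0 S | T0 T0
  B -> T1 T2
  T0 -> b
  T1 -> c
  T2 -> a

CYK fill:
  T[0,0] 'b' = {T0}  orig:{}
  T[1,1] 'b' = {T0}  orig:{}
  T[2,2] 'a' = {T2}  orig:{}
  T[3,3] 'a' = {T2}  orig:{}
  T[4,4] 'b' = {T0}  orig:{}
  T[0,1] 'bb' = {A}
  T[1,2] 'ba' = ∅
  T[2,3] 'aa' = ∅
  T[3,4] 'ab' = ∅
  T[0,2] 'bba' = ∅
  T[1,3] 'baa' = ∅
  T[2,4] 'aab' = ∅
  T[0,3] 'bbaa' = ∅
  T[1,4] 'baab' = ∅
  T[0,4] 'bbaab' = ∅

S ∉ T[0,4] ⇒ NO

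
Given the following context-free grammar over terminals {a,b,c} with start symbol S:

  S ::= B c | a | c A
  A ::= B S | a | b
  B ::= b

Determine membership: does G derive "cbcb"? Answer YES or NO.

Convert to CNF:
  S -> B T0 | T0 A | a
  A -> B S | a | b
  B -> b
  T0 -> c

CYK table (by increasing span):
  T[0,0] 'c' = {T0}  orig:{}
  T[1,1] 'b' = {A,B}
  T[2,2] 'c' = {T0}  orig:{}
  T[3,3] 'b' = {A,B}
  T[0,1] 'cb' = {S}
  T[1,2] 'bc' = {S}
  T[2,3] 'cb' = {S}
  T[0,2] 'cbc' = ∅
  T[1,3] 'bcb' = {A}
  T[0,3] 'cbcb' = {S}

S ∈ T[0,3] ⇒ YES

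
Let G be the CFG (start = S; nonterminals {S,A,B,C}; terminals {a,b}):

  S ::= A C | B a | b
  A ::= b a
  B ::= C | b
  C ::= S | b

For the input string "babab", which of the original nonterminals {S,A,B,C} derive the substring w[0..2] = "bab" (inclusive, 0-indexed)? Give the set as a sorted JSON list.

CNF form of G:
  S -> A C | B T1 | b
  A -> T0 T1
  B -> A C | B T1 | b
  C -> A C | B T1 | b
  T0 -> b
  T1 -> a

CYK table (by increasing span) — only the sub-triangle for w[0..2]:
  T[0,0] 'b' = {B,C,S,T0}  orig:{B,C,S}
  T[1,1] 'a' = {T1}  orig:{}
  T[2,2] 'b' = {B,C,S,T0}  orig:{B,C,S}
  T[0,1] 'ba' = {A,B,C,S}
  T[1,2] 'ab' = ∅
  T[0,2] 'bab' = {B,C,S}

Original NTs in T[0,2] deriving "bab": ["B", "C", "S"]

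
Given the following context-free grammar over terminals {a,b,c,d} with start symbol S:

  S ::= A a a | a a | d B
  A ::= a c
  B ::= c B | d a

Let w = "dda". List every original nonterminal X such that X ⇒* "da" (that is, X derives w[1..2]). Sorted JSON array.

CNF form of G:
  S -> A X3 | T0 T0 | T2 B
  A -> T0 T1
  B -> T1 B | T2 T0
  T0 -> a
  T1 -> c
  T2 -> d
  X3 -> T0 T0

Fill CYK table bottom-up (cells [i..j] with 1 ≤ i ≤ j ≤ 2 only):
  [1..1]={T2}  "d"  orig:{}
  [2..2]={T0}  "a"  orig:{}
  [1..2]={B}  "da"

Original NTs in T[1,2] deriving "da": ["B"]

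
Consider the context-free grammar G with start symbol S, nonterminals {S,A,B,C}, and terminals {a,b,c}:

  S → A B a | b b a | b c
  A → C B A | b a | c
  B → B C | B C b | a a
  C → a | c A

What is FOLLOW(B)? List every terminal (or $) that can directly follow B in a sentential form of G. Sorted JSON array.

FIRST sets, iterate to fixpoint:
pass 1:
  A via A→b a: +{b}
  A via A→c: +{c}
  B via B→a a: +{a}
  C via C→a: +{a}
  C via C→c A: +{c}
  S via S→A B a: +{b,c}
  FIRST(S)={b,c}  FIRST(A)={b,c}  FIRST(B)={a}  FIRST(C)={a,c}
pass 2:
  A via A→C B A: +{a}
  S via S→A B a: +{a}
  FIRST(S)={a,b,c}  FIRST(A)={a,b,c}  FIRST(B)={a}  FIRST(C)={a,c}
pass 3: done
  FIRST(S)={a,b,c}  FIRST(A)={a,b,c}  FIRST(B)={a}  FIRST(C)={a,c}

FOLLOW sets:
seed FOLLOW(S) with $
iter 1:
  A→C B A: FOLLOW(C) ⊇ FIRST(B) = {a}; new: +{a}
  A→C B A: FOLLOW(B) ⊇ FIRST(A) = {a,b,c}; new: +{a,b,c}
  B→B C: FOLLOW(C) ⊇ FOLLOW(B) ⊇ {a,b,c}; new: +{b,c}
  C→c A: FOLLOW(A) ⊇ FOLLOW(C) ⊇ {a,b,c}; new: +{a,b,c}
  S: {$}  A: {a,b,c}  B: {a,b,c}  C: {a,b,c}
iter 2: (no change)
  S: {$}  A: {a,b,c}  B: {a,b,c}  C: {a,b,c}

FOLLOW(B) = ["a", "b", "c"]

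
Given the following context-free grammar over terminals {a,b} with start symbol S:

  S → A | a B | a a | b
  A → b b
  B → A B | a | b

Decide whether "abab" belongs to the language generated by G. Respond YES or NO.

CNF form of G:
  S -> T0 T0 | T1 B | T1 T1 | b
  A -> T0 T0
  B -> A B | a | b
  T0 -> b
  T1 -> a

Fill CYK table bottom-up:
  [0..0]={B,T1}  "a"  orig:{B}
  [1..1]={B,S,T0}  "b"  orig:{B,S}
  [2..2]={B,T1}  "a"  orig:{B}
  [3..3]={B,S,T0}  "b"  orig:{B,S}
  [0..1]={S}  "ab"
  [1..2]=∅  "ba"
  [2..3]={S}  "ab"
  [0..2]=∅  "aba"
  [1..3]=∅  "bab"
  [0..3]=∅  "abab"

S ∉ T[0,3] ⇒ NO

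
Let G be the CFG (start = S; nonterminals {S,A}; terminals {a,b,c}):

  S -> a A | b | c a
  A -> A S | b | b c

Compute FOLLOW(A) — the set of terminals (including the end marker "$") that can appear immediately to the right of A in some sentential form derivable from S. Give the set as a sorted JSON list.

Compute FIRST by fixpoint:
round 1:
  A via A→b: +{b}
  S via S→a A: +{a}
  S via S→b: +{b}
  S via S→c a: +{c}
  FIRST[S]={a,b,c}  FIRST[A]={b}
round 2: (stable)
  FIRST[S]={a,b,c}  FIRST[A]={b}

Compute FOLLOW by fixpoint:
initialize: $ ∈ FOLLOW(S)
pass 1:
  A→A S: FOLLOW(A) ⊇ FIRST(S) = {a,b,c}; new: +{a,b,c}
  A→A S: FOLLOW(S) ⊇ FOLLOW(A) ⊇ {a,b,c}; new: +{a,b,c}
  S→a A: FOLLOW(A) ⊇ FOLLOW(S) ⊇ {$,a,b,c}; new: +{$}
  FOLLOW(S)={$,a,b,c}  FOLLOW(A)={$,a,b,c}
pass 2: (no change)
  FOLLOW(S)={$,a,b,c}  FOLLOW(A)={$,a,b,c}

FOLLOW(A) = ["$", "a", "b", "c"]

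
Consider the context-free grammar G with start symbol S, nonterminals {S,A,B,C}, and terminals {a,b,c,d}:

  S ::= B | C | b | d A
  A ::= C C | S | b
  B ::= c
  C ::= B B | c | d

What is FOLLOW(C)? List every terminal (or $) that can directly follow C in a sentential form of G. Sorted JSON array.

FIRST iteration:
[1]
  A via A→b: +{b}
  B via B→c: +{c}
  C via C→B B: +{c}
  C via C→d: +{d}
  S via S→B: +{c}
  S via S→C: +{d}
  S via S→b: +{b}
  FIRST[S]={b,c,d}  FIRST[A]={b}  FIRST[B]={c}  FIRST[C]={c,d}
[2]
  A via A→C C: +{c,d}
  FIRST[S]={b,c,d}  FIRST[A]={b,c,d}  FIRST[B]={c}  FIRST[C]={c,d}
[3] done
  FIRST[S]={b,c,d}  FIRST[A]={b,c,d}  FIRST[B]={c}  FIRST[C]={c,d}

Compute FOLLOW by fixpoint:
seed FOLLOW(S) with $
[1]
  A→C C: FOLLOW(C) ⊇ FIRST(C) = {c,d}; new: +{c,d}
  C→B B: FOLLOW(B) ⊇ FIRST(B) = {c}; new: +{c}
  C→B B: FOLLOW(B) ⊇ FOLLOW(C) ⊇ {c,d}; new: +{d}
  S→B: FOLLOW(B) ⊇ FOLLOW(S) ⊇ {$}; new: +{$}
  S→C: FOLLOW(C) ⊇ FOLLOW(S) ⊇ {$}; new: +{$}
  S→d A: FOLLOW(A) ⊇ FOLLOW(S) ⊇ {$}; new: +{$}
  FOLLOW[S]={$}  FOLLOW[A]={$}  FOLLOW[B]={$,c,d}  FOLLOW[C]={$,c,d}
[2] (no change)
  FOLLOW[S]={$}  FOLLOW[A]={$}  FOLLOW[B]={$,c,d}  FOLLOW[C]={$,c,d}

FOLLOW(C) = ["$", "c", "d"]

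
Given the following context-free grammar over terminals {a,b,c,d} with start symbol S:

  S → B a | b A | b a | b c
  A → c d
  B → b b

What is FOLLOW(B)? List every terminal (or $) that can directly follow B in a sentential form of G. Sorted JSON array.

FIRST iteration:
pass 1:
  A via A→c d: +{c}
  B via B→b b: +{b}
  S via S→B a: +{b}
  FIRST(S)={b}  FIRST(A)={c}  FIRST(B)={b}
pass 2: (no change)
  FIRST(S)={b}  FIRST(A)={c}  FIRST(B)={b}

FOLLOW sets:
seed FOLLOW(S) with $
[1]
  S→B a: FOLLOW(B) ⊇ FIRST(a) = {a}; new: +{a}
  S→b A: FOLLOW(A) ⊇ FOLLOW(S) ⊇ {$}; new: +{$}
  FOLLOW(S)={$}  FOLLOW(A)={$}  FOLLOW(B)={a}
[2] — fixpoint
  FOLLOW(S)={$}  FOLLOW(A)={$}  FOLLOW(B)={a}

FOLLOW(B) = ["a"]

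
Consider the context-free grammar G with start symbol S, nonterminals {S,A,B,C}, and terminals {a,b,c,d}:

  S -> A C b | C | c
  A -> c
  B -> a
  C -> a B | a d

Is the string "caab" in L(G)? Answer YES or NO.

CNF form of G:
  S -> A X3 | T0 B | T0 T1 | c
  A -> c
  B -> a
  C -> T0 B | T0 T1
  T0 -> a
  T1 -> d
  T2 -> b
  X3 -> C T2

Fill CYK table bottom-up:
  [0..0]={A,S}  "c"
  [1..1]={B,T0}  "a"  orig:{B}
  [2..2]={B,T0}  "a"  orig:{B}
  [3..3]={T2}  "b"  orig:{}
  [0..1]=∅  "ca"
  [1..2]={C,S}  "aa"
  [2..3]=∅  "ab"
  [0..2]=∅  "caa"
  [1..3]={X3}  "aab"  orig:{}
  [0..3]={S}  "caab"

S ∈ T[0,3] ⇒ YES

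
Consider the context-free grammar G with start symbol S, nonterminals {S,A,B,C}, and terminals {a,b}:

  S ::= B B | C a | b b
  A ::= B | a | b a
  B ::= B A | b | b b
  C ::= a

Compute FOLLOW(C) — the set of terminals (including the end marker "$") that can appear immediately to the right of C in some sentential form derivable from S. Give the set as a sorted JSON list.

FIRST iteration:
iter 1:
  A via A→a: +{a}
  A via A→b a: +{b}
  B via B→b: +{b}
  C via C→a: +{a}
  S via S→B B: +{b}
  S via S→C a: +{a}
  FIRST[S]={a,b}  FIRST[A]={a,b}  FIRST[B]={b}  FIRST[C]={a}
iter 2: (no change)
  FIRST[S]={a,b}  FIRST[A]={a,b}  FIRST[B]={b}  FIRST[C]={a}

FOLLOW sets:
initialize: $ ∈ FOLLOW(S)
iter 1:
  B→B A: FOLLOW(B) ⊇ FIRST(A) = {a,b}; new: +{a,b}
  B→B A: FOLLOW(A) ⊇ FOLLOW(B) ⊇ {a,b}; new: +{a,b}
  S→B B: FOLLOW(B) ⊇ FOLLOW(S) ⊇ {$}; new: +{$}
  S→C a: FOLLOW(C) ⊇ FIRST(a) = {a}; new: +{a}
  FOLLOW[S]={$}  FOLLOW[A]={a,b}  FOLLOW[B]={$,a,b}  FOLLOW[C]={a}
iter 2:
  B→B A: FOLLOW(A) ⊇ FOLLOW(B) ⊇ {$,a,b}; new: +{$}
  FOLLOW[S]={$}  FOLLOW[A]={$,a,b}  FOLLOW[B]={$,a,b}  FOLLOW[C]={a}
iter 3: (no change)
  FOLLOW[S]={$}  FOLLOW[A]={$,a,b}  FOLLOW[B]={$,a,b}  FOLLOW[C]={a}

FOLLOW(C) = ["a"]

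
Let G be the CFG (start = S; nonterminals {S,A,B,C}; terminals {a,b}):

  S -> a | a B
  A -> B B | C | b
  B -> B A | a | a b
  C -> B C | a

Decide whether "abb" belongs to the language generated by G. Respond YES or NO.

CNF form of G:
  S -> T0 B | a
  A -> B B | B C | a | b
  B -> B A | T0 T1 | a
  C -> B C | a
  T0 -> a
  T1 -> b

CYK fill:
  cell(0,0) a: {A,B,C,S,T0}  orig:{A,B,C,S}
  cell(1,1) b: {A,T1}  orig:{A}
  cell(2,2) b: {A,T1}  orig:{A}
  cell(0,1) ab: {B}
  cell(1,2) bb: ∅
  cell(0,2) abb: {B}

S ∉ T[0,2] ⇒ NO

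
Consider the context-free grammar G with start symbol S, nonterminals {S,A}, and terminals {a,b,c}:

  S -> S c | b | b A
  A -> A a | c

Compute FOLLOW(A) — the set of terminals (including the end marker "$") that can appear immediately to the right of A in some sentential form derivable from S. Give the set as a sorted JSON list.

FIRST iteration:
round 1:
  A via A→c: +{c}
  S via S→b: +{b}
  S: {b}  A: {c}
round 2: (no change)
  S: {b}  A: {c}

FOLLOW sets:
FOLLOW(S) := {$}
iter 1:
  A→A a: FOLLOW(A) ⊇ FIRST(a) = {a}; new: +{a}
  S→S c: FOLLOW(S) ⊇ FIRST(c) = {c}; new: +{c}
  S→b A: FOLLOW(A) ⊇ FOLLOW(S) ⊇ {$,c}; new: +{$,c}
  FOLLOW[S]={$,c}  FOLLOW[A]={$,a,c}
iter 2: (no change)
  FOLLOW[S]={$,c}  FOLLOW[A]={$,a,c}

FOLLOW(A) = ["$", "a", "c"]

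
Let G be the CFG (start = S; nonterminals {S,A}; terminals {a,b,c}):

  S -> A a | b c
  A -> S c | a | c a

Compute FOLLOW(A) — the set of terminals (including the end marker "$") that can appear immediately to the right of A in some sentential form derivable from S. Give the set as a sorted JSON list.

FIRST iteration:
pass 1:
  A via A→a: +{a}
  A via A→c a: +{c}
  S via S→A a: +{a,c}
  S via S→b c: +{b}
  FIRST[S]={a,b,c}  FIRST[A]={a,c}
pass 2:
  A via A→S c: +{b}
  FIRST[S]={a,b,c}  FIRST[A]={a,b,c}
pass 3: (no change)
  FIRST[S]={a,b,c}  FIRST[A]={a,b,c}

FOLLOW sets:
seed FOLLOW(S) with $
round 1:
  A→S c: FOLLOW(S) ⊇ FIRST(c) = {c}; new: +{c}
  S→A a: FOLLOW(A) ⊇ FIRST(a) = {a}; new: +{a}
  FOLLOW(S)={$,c}  FOLLOW(A)={a}
round 2: (stable)
  FOLLOW(S)={$,c}  FOLLOW(A)={a}

FOLLOW(A) = ["a"]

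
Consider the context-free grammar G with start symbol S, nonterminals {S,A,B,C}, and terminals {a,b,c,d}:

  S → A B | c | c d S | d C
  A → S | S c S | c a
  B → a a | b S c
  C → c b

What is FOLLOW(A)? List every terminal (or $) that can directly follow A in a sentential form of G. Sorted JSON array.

FIRST sets, iterate to fixpoint:
[1]
  A via A→c a: +{c}
  B via B→a a: +{a}
  B via B→b S c: +{b}
  C via C→c b: +{c}
  S via S→A B: +{c}
  S via S→d C: +{d}
  S: {c,d}  A: {c}  B: {a,b}  C: {c}
[2]
  A via A→S: +{d}
  S: {c,d}  A: {c,d}  B: {a,b}  C: {c}
[3] done
  S: {c,d}  A: {c,d}  B: {a,b}  C: {c}

FOLLOW iteration:
FOLLOW(S) := {$}
[1]
  A→S c S: FOLLOW(S) ⊇ FIRST(c) = {c}; new: +{c}
  S→A B: FOLLOW(A) ⊇ FIRST(B) = {a,b}; new: +{a,b}
  S→A B: FOLLOW(B) ⊇ FOLLOW(S) ⊇ {$,c}; new: +{$,c}
  S→d C: FOLLOW(C) ⊇ FOLLOW(S) ⊇ {$,c}; new: +{$,c}
  FOLLOW(S)={$,c}  FOLLOW(A)={a,b}  FOLLOW(B)={$,c}  FOLLOW(C)={$,c}
[2]
  A→S: FOLLOW(S) ⊇ FOLLOW(A) ⊇ {a,b}; new: +{a,b}
  S→A B: FOLLOW(B) ⊇ FOLLOW(S) ⊇ {$,a,b,c}; new: +{a,b}
  S→d C: FOLLOW(C) ⊇ FOLLOW(S) ⊇ {$,a,b,c}; new: +{a,b}
  FOLLOW(S)={$,a,b,c}  FOLLOW(A)={a,b}  FOLLOW(B)={$,a,b,c}  FOLLOW(C)={$,a,b,c}
[3] (stable)
  FOLLOW(S)={$,a,b,c}  FOLLOW(A)={a,b}  FOLLOW(B)={$,a,b,c}  FOLLOW(C)={$,a,b,c}

FOLLOW(A) = ["a", "b"]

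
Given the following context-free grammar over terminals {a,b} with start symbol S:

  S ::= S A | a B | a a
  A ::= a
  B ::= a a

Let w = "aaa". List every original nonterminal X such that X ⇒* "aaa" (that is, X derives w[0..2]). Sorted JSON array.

CNF form of G:
  S -> S A | T0 B | T0 T0
  A -> a
  B -> T0 T0
  T0 -> a

CYK fill, restricted to cells inside w[0..2]:
  T[0,0] 'a' = {A,T0}  orig:{A}
  T[1,1] 'a' = {A,T0}  orig:{A}
  T[2,2] 'a' = {A,T0}  orig:{A}
  T[0,1] 'aa' = {B,S}
  T[1,2] 'aa' = {B,S}
  T[0,2] 'aaa' = {S}

Original NTs in T[0,2] deriving "aaa": ["S"]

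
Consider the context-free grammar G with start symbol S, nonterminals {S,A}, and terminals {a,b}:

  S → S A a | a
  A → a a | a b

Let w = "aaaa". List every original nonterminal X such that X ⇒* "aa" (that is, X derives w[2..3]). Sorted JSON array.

Convert to CNF:
  S -> S X2 | a
  A -> T0 T0 | T0 T1
  T0 -> a
  T1 -> b
  X2 -> A T0

CYK fill — only the sub-triangle for w[2..3]:
  [2..2]={S,T0}  "a"  orig:{S}
  [3..3]={S,T0}  "a"  orig:{S}
  [2..3]={A}  "aa"

Original NTs in T[2,3] deriving "aa": ["A"]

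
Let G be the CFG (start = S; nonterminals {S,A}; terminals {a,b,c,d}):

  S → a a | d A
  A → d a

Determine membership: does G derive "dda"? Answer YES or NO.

Convert to CNF:
  S -> T0 A | T1 T1
  A -> T0 T1
  T0 -> d
  T1 -> a

Fill CYK table bottom-up:
  cell(0,0) d: {T0}  orig:{}
  cell(1,1) d: {T0}  orig:{}
  cell(2,2) a: {T1}  orig:{}
  cell(0,1) dd: ∅
  cell(1,2) da: {A}
  cell(0,2) dda: {S}

S ∈ T[0,2] ⇒ YES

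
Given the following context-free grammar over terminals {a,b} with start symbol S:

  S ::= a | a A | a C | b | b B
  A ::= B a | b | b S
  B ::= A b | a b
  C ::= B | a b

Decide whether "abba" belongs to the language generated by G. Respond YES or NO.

CNF form of G:
  S -> T0 A | T0 C | T1 B | a | b
  A -> B T0 | T1 S | b
  B -> A T1 | T0 T1
  C -> A T1 | T0 T1
  T0 -> a
  T1 -> b

CYK fill:
  [0..0]={S,T0}  "a"  orig:{S}
  [1..1]={A,S,T1}  "b"  orig:{A,S}
  [2..2]={A,S,T1}  "b"  orig:{A,S}
  [3..3]={S,T0}  "a"  orig:{S}
  [0..1]={B,C,S}  "ab"
  [1..2]={A,B,C}  "bb"
  [2..3]={A}  "ba"
  [0..2]={S}  "abb"
  [1..3]={A}  "bba"
  [0..3]={S}  "abba"

S ∈ T[0,3] ⇒ YES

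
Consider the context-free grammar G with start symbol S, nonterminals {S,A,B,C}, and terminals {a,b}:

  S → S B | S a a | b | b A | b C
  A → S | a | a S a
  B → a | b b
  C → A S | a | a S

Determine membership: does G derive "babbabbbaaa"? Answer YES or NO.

CNF form of G:
  S -> S B | S X4 | T1 A | T1 C | b
  A -> S B | S X2 | T0 X3 | T1 A | T1 C | a | b
  B -> T1 T1 | a
  C -> A S | T0 S | a
  T0 -> a
  T1 -> b
  X2 -> T0 T0
  X3 -> S T0
  X4 -> T0 T0

CYK fill:
  [0..0]={A,S,T1}  "b"  orig:{A,S}
  [1..1]={A,B,C,T0}  "a"  orig:{A,B,C}
  [2..2]={A,S,T1}  "b"  orig:{A,S}
  [3..3]={A,S,T1}  "b"  orig:{A,S}
  [4..4]={A,B,C,T0}  "a"  orig:{A,B,C}
  [5..5]={A,S,T1}  "b"  orig:{A,S}
  [6..6]={A,S,T1}  "b"  orig:{A,S}
  [7..7]={A,S,T1}  "b"  orig:{A,S}
  [8..8]={A,B,C,T0}  "a"  orig:{A,B,C}
  [9..9]={A,B,C,T0}  "a"  orig:{A,B,C}
  [10..10]={A,B,C,T0}  "a"  orig:{A,B,C}
  [0..1]={A,S,X3}  "ba"  orig:{A,S}
  [1..2]={C}  "ab"
  [2..3]={A,B,C,S}  "bb"
  [3..4]={A,S,X3}  "ba"  orig:{A,S}
  [4..5]={C}  "ab"
  [5..6]={A,B,C,S}  "bb"
  [6..7]={A,B,C,S}  "bb"
  [7..8]={A,S,X3}  "ba"  orig:{A,S}
  [8..9]={X2,X4}  "aa"  orig:{}
  [9..10]={X2,X4}  "aa"  orig:{}
  [0..2]={A,C,S}  "bab"
  [1..3]={C}  "abb"
  [2..4]={A,C,S,X3}  "bba"  orig:{A,C,S}
  [3..5]={A,C,S}  "bab"
  [4..6]={C}  "abb"
  [5..7]={A,C,S}  "bbb"
  [6..8]={A,C,S,X3}  "bba"  orig:{A,C,S}
  [7..9]={A,S,X3}  "baa"  orig:{A,S}
  [8..10]=∅  "aaa"
  [0..3]={A,C,S}  "babb"
  [1..4]={A,C}  "abba"
  [2..5]={A,C,S}  "bbab"
  [3..6]={A,C,S}  "babb"
  [4..7]={C}  "abbb"
  [5..8]={A,C,S,X3}  "bbba"  orig:{A,C,S}
  [6..9]={A,C,S,X3}  "bbaa"  orig:{A,C,S}
  [7..10]={A,S,X3}  "baaa"  orig:{A,S}
  [0..4]={A,C,S,X3}  "babba"  orig:{A,C,S}
  [1..5]={C}  "abbab"
  [2..6]={A,C,S}  "bbabb"
  [3..7]={A,C,S}  "babbb"
  [4..8]={A,C}  "abbba"
  [5..9]={A,C,S,X3}  "bbbaa"  orig:{A,C,S}
  [6..10]={A,C,S,X3}  "bbaaa"  orig:{A,C,S}
  [0..5]={A,C,S}  "babbab"
  [1..6]={C}  "abbabb"
  [2..7]={A,C,S}  "bbabbb"
  [3..8]={A,C,S,X3}  "babbba"  orig:{A,C,S}
  [4..9]={A,C}  "abbbaa"
  [5..10]={A,C,S,X3}  "bbbaaa"  orig:{A,C,S}
  [0..6]={A,C,S}  "babbabb"
  [1..7]={C}  "abbabbb"
  [2..8]={A,C,S,X3}  "bbabbba"  orig:{A,C,S}
  [3..9]={A,C,S,X3}  "babbbaa"  orig:{A,C,S}
  [4..10]={A,C}  "abbbaaa"
  [0..7]={A,C,S}  "babbabbb"
  [1..8]={A,C}  "abbabbba"
  [2..9]={A,C,S,X3}  "bbabbbaa"  orig:{A,C,S}
  [3..10]={A,C,S,X3}  "babbbaaa"  orig:{A,C,S}
  [0..8]={A,C,S,X3}  "babbabbba"  orig:{A,C,S}
  [1..9]={A,C}  "abbabbbaa"
  [2..10]={A,C,S,X3}  "bbabbbaaa"  orig:{A,C,S}
  [0..9]={A,C,S,X3}  "babbabbbaa"  orig:{A,C,S}
  [1..10]={A,C}  "abbabbbaaa"
  [0..10]={A,C,S,X3}  "babbabbbaaa"  orig:{A,C,S}

S ∈ T[0,10] ⇒ YES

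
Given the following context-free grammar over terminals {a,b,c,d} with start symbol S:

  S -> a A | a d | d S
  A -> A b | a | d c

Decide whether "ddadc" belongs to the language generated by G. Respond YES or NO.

Convert to CNF:
  S -> T1 S | T3 A | T3 T1
  A -> A T0 | T1 T2 | a
  T0 -> b
  T1 -> d
  T2 -> c
  T3 -> a

CYK fill:
  cell(0,0) d: {T1}  orig:{}
  cell(1,1) d: {T1}  orig:{}
  cell(2,2) a: {A,T3}  orig:{A}
  cell(3,3) d: {T1}  orig:{}
  cell(4,4) c: {T2}  orig:{}
  cell(0,1) dd: ∅
  cell(1,2) da: ∅
  cell(2,3) ad: {S}
  cell(3,4) dc: {A}
  cell(0,2) dda: ∅
  cell(1,3) dad: {S}
  cell(2,4) adc: {S}
  cell(0,3) ddad: {S}
  cell(1,4) dadc: {S}
  cell(0,4) ddadc: {S}

S ∈ T[0,4] ⇒ YES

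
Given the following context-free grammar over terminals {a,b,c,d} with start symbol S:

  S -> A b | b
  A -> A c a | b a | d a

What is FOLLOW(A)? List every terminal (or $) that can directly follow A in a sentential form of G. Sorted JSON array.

Compute FIRST by fixpoint:
[1]
  A via A→b a: +{b}
  A via A→d a: +{d}
  S via S→A b: +{b,d}
  FIRST(S)={b,d}  FIRST(A)={b,d}
[2] — fixpoint
  FIRST(S)={b,d}  FIRST(A)={b,d}

FOLLOW sets:
initialize: $ ∈ FOLLOW(S)
iter 1:
  A→A c a: FOLLOW(A) ⊇ FIRST(c) = {c}; new: +{c}
  S→A b: FOLLOW(A) ⊇ FIRST(b) = {b}; new: +{b}
  S: {$}  A: {b,c}
iter 2: done
  S: {$}  A: {b,c}

FOLLOW(A) = ["b", "c"]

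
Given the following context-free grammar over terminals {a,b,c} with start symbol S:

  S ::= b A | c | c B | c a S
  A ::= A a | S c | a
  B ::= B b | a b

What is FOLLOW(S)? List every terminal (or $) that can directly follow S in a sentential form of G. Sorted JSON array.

FIRST sets, iterate to fixpoint:
round 1:
  A via A→a: +{a}
  B via B→a b: +{a}
  S via S→b A: +{b}
  S via S→c: +{c}
  FIRST(S)={b,c}  FIRST(A)={a}  FIRST(B)={a}
round 2:
  A via A→S c: +{b,c}
  FIRST(S)={b,c}  FIRST(A)={a,b,c}  FIRST(B)={a}
round 3: — fixpoint
  FIRST(S)={b,c}  FIRST(A)={a,b,c}  FIRST(B)={a}

Compute FOLLOW by fixpoint:
FOLLOW(S) := {$}
iter 1:
  A→A a: FOLLOW(A) ⊇ FIRST(a) = {a}; new: +{a}
  A→S c: FOLLOW(S) ⊇ FIRST(c) = {c}; new: +{c}
  B→B b: FOLLOW(B) ⊇ FIRST(b) = {b}; new: +{b}
  S→b A: FOLLOW(A) ⊇ FOLLOW(S) ⊇ {$,c}; new: +{$,c}
  S→c B: FOLLOW(B) ⊇ FOLLOW(S) ⊇ {$,c}; new: +{$,c}
  S: {$,c}  A: {$,a,c}  B: {$,b,c}
iter 2: done
  S: {$,c}  A: {$,a,c}  B: {$,b,c}

FOLLOW(S) = ["$", "c"]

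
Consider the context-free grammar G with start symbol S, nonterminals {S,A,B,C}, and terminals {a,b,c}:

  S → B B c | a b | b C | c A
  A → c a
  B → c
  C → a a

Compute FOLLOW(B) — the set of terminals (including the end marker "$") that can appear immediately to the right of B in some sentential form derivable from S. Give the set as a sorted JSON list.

FIRST sets, iterate to fixpoint:
iter 1:
  A via A→c a: +{c}
  B via B→c: +{c}
  C via C→a a: +{a}
  S via S→B B c: +{c}
  S via S→a b: +{a}
  S via S→b C: +{b}
  S: {a,b,c}  A: {c}  B: {c}  C: {a}
iter 2: (no change)
  S: {a,b,c}  A: {c}  B: {c}  C: {a}

Compute FOLLOW by fixpoint:
seed FOLLOW(S) with $
pass 1:
  S→B B c: FOLLOW(B) ⊇ FIRST(B) = {c}; new: +{c}
  S→b C: FOLLOW(C) ⊇ FOLLOW(S) ⊇ {$}; new: +{$}
  S→c A: FOLLOW(A) ⊇ FOLLOW(S) ⊇ {$}; new: +{$}
  S: {$}  A: {$}  B: {c}  C: {$}
pass 2: (no change)
  S: {$}  A: {$}  B: {c}  C: {$}

FOLLOW(B) = ["c"]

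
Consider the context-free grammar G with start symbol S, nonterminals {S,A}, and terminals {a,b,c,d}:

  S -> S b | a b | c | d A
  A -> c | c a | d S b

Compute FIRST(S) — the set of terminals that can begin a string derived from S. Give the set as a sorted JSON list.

FIRST sets, iterate to fixpoint:
[1]
  A via A→c: +{c}
  A via A→d S b: +{d}
  S via S→a b: +{a}
  S via S→c: +{c}
  S via S→d A: +{d}
  S: {a,c,d}  A: {c,d}
[2] — fixpoint
  S: {a,c,d}  A: {c,d}

FIRST(S) = ["a", "c", "d"]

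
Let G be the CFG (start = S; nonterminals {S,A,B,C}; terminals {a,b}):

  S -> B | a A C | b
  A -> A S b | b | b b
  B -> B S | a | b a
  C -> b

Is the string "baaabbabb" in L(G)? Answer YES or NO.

Convert to CNF:
  S -> B S | T0 T1 | T1 X3 | a | b
  A -> A X2 | T0 T0 | b
  B -> B S | T0 T1 | a
  C -> b
  T0 -> b
  T1 -> a
  X2 -> S T0
  X3 -> A C

CYK table (by increasing span):
  [0..0]={A,C,S,T0}  "b"  orig:{A,C,S}
  [1..1]={B,S,T1}  "a"  orig:{B,S}
  [2..2]={B,S,T1}  "a"  orig:{B,S}
  [3..3]={B,S,T1}  "a"  orig:{B,S}
  [4..4]={A,C,S,T0}  "b"  orig:{A,C,S}
  [5..5]={A,C,S,T0}  "b"  orig:{A,C,S}
  [6..6]={B,S,T1}  "a"  orig:{B,S}
  [7..7]={A,C,S,T0}  "b"  orig:{A,C,S}
  [8..8]={A,C,S,T0}  "b"  orig:{A,C,S}
  [0..1]={B,S}  "ba"
  [1..2]={B,S}  "aa"
  [2..3]={B,S}  "aa"
  [3..4]={B,S,X2}  "ab"  orig:{B,S}
  [4..5]={A,X2,X3}  "bb"  orig:{A}
  [5..6]={B,S}  "ba"
  [6..7]={B,S,X2}  "ab"  orig:{B,S}
  [7..8]={A,X2,X3}  "bb"  orig:{A}
  [0..2]={B,S}  "baa"
  [1..3]={B,S}  "aaa"
  [2..4]={B,S,X2}  "aab"  orig:{B,S}
  [3..5]={B,S,X2}  "abb"  orig:{B,S}
  [4..6]=∅  "bba"
  [5..7]={A,B,S,X2}  "bab"  orig:{A,B,S}
  [6..8]={B,S,X2}  "abb"  orig:{B,S}
  [0..3]={B,S}  "baaa"
  [1..4]={B,S,X2}  "aaab"  orig:{B,S}
  [2..5]={B,S,X2}  "aabb"  orig:{B,S}
  [3..6]={B,S}  "abba"
  [4..7]={A}  "bbab"
  [5..8]={A,B,S,X2,X3}  "babb"  orig:{A,B,S}
  [0..4]={A,B,S,X2}  "baaab"  orig:{A,B,S}
  [1..5]={B,S,X2}  "aaabb"  orig:{B,S}
  [2..6]={B,S}  "aabba"
  [3..7]={B,S,X2}  "abbab"  orig:{B,S}
  [4..8]={A,X3}  "bbabb"  orig:{A}
  [0..5]={A,B,S,X2,X3}  "baaabb"  orig:{A,B,S}
  [1..6]={B,S}  "aaabba"
  [2..7]={B,S,X2}  "aabbab"  orig:{B,S}
  [3..8]={B,S,X2}  "abbabb"  orig:{B,S}
  [0..6]={B,S}  "baaabba"
  [1..7]={B,S,X2}  "aaabbab"  orig:{B,S}
  [2..8]={B,S,X2}  "aabbabb"  orig:{B,S}
  [0..7]={A,B,S,X2}  "baaabbab"  orig:{A,B,S}
  [1..8]={B,S,X2}  "aaabbabb"  orig:{B,S}
  [0..8]={A,B,S,X2,X3}  "baaabbabb"  orig:{A,B,S}

S ∈ T[0,8] ⇒ YES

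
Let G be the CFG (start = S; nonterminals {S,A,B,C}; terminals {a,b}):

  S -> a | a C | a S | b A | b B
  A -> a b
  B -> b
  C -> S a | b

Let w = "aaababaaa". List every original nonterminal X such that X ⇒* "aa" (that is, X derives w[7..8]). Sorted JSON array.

Convert to CNF:
  S -> T0 C | T0 S | T1 A | T1 B | a
  A -> T0 T1
  B -> b
  C -> S T0 | b
  T0 -> a
  T1 -> b

Fill CYK table bottom-up, restricted to cells inside w[7..8]:
  cell(7,7) a: {S,T0}  orig:{S}
  cell(8,8) a: {S,T0}  orig:{S}
  cell(7,8) aa: {C,S}

Original NTs in T[7,8] deriving "aa": ["C", "S"]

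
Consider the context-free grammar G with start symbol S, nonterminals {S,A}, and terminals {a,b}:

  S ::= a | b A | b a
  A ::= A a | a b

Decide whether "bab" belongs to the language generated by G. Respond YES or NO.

CNF form of G:
  S -> T1 A | T1 T0 | a
  A -> A T0 | T0 T1
  T0 -> a
  T1 -> b

Fill CYK table bottom-up:
  cell(0,0) b: {T1}  orig:{}
  cell(1,1) a: {S,T0}  orig:{S}
  cell(2,2) b: {T1}  orig:{}
  cell(0,1) ba: {S}
  cell(1,2) ab: {A}
  cell(0,2) bab: {S}

S ∈ T[0,2] ⇒ YES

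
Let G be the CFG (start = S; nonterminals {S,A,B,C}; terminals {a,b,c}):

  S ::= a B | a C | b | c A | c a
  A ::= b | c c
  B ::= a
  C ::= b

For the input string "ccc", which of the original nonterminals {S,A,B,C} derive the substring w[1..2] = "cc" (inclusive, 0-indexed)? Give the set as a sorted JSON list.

Convert to CNF:
  S -> T0 A | T0 T1 | T1 B | T1 C | b
  A -> T0 T0 | b
  B -> a
  C -> b
  T0 -> c
  T1 -> a

Fill CYK table bottom-up (cells [i..j] with 1 ≤ i ≤ j ≤ 2 only):
  [1..1]={T0}  "c"  orig:{}
  [2..2]={T0}  "c"  orig:{}
  [1..2]={A}  "cc"

Original NTs in T[1,2] deriving "cc": ["A"]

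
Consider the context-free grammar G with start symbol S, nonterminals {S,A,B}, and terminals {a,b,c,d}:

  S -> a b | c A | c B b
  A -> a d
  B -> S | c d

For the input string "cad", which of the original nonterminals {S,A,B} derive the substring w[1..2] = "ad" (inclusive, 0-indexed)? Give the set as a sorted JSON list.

CNF form of G:
  S -> T0 T2 | T3 A | T3 X5
  A -> T0 T1
  B -> T0 T2 | T3 A | T3 T1 | T3 X4
  T0 -> a
  T1 -> d
  T2 -> b
  T3 -> c
  X4 -> B T2
  X5 -> B T2

Fill CYK table bottom-up (cells [i..j] with 1 ≤ i ≤ j ≤ 2 only):
  T[1,1] 'a' = {T0}  orig:{}
  T[2,2] 'd' = {T1}  orig:{}
  T[1,2] 'ad' = {A}

Original NTs in T[1,2] deriving "ad": ["A"]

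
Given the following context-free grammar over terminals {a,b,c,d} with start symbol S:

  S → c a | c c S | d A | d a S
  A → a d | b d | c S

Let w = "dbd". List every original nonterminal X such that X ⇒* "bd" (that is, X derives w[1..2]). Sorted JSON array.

CNF form of G:
  S -> T1 A | T1 X5 | T3 T0 | T3 X4
  A -> T0 T1 | T2 T1 | T3 S
  T0 -> a
  T1 -> d
  T2 -> b
  T3 -> c
  X4 -> T3 S
  X5 -> T0 S

Fill CYK table bottom-up — only the sub-triangle for w[1..2]:
  cell(1,1) b: {T2}  orig:{}
  cell(2,2) d: {T1}  orig:{}
  cell(1,2) bd: {A}

Original NTs in T[1,2] deriving "bd": ["A"]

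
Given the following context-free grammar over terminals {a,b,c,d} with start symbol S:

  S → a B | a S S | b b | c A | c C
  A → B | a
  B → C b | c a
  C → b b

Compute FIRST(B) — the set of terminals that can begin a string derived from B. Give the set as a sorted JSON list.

FIRST iteration:
[1]
  A via A→a: +{a}
  B via B→c a: +{c}
  C via C→b b: +{b}
  S via S→a B: +{a}
  S via S→b b: +{b}
  S via S→c A: +{c}
  S: {a,b,c}  A: {a}  B: {c}  C: {b}
[2]
  A via A→B: +{c}
  B via B→C b: +{b}
  S: {a,b,c}  A: {a,c}  B: {b,c}  C: {b}
[3]
  A via A→B: +{b}
  S: {a,b,c}  A: {a,b,c}  B: {b,c}  C: {b}
[4] (stable)
  S: {a,b,c}  A: {a,b,c}  B: {b,c}  C: {b}

FIRST(B) = ["b", "c"]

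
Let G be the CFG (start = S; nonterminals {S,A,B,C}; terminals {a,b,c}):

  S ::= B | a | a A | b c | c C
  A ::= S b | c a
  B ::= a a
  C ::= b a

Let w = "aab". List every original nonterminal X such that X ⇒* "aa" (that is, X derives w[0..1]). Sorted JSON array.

CNF form of G:
  S -> T0 T1 | T1 C | T2 A | T2 T2 | a
  A -> S T0 | T1 T2
  B -> T2 T2
  C -> T0 T2
  T0 -> b
  T1 -> c
  T2 -> a

CYK table (by increasing span), restricted to cells inside w[0..1]:
  [0..0]={S,T2}  "a"  orig:{S}
  [1..1]={S,T2}  "a"  orig:{S}
  [0..1]={B,S}  "aa"

Original NTs in T[0,1] deriving "aa": ["B", "S"]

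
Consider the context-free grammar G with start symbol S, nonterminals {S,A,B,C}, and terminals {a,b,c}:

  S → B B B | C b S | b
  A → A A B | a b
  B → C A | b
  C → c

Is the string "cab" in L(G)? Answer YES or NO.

Convert to CNF:
  S -> B X3 | C X4 | b
  A -> A X2 | T0 T1
  B -> C A | b
  C -> c
  T0 -> a
  T1 -> b
  X2 -> A B
  X3 -> B B
  X4 -> T1 S

Fill CYK table bottom-up:
  [0..0]={C}  "c"
  [1..1]={T0}  "a"  orig:{}
  [2..2]={B,S,T1}  "b"  orig:{B,S}
  [0..1]=∅  "ca"
  [1..2]={A}  "ab"
  [0..2]={B}  "cab"

S ∉ T[0,2] ⇒ NO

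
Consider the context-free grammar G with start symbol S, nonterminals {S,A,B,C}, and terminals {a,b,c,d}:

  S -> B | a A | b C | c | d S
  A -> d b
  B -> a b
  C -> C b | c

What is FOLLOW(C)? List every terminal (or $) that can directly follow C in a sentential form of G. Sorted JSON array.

Compute FIRST by fixpoint:
[1]
  A via A→d b: +{d}
  B via B→a b: +{a}
  C via C→c: +{c}
  S via S→B: +{a}
  S via S→b C: +{b}
  S via S→c: +{c}
  S via S→d S: +{d}
  FIRST(S)={a,b,c,d}  FIRST(A)={d}  FIRST(B)={a}  FIRST(C)={c}
[2] — fixpoint
  FIRST(S)={a,b,c,d}  FIRST(A)={d}  FIRST(B)={a}  FIRST(C)={c}

FOLLOW sets:
initialize: $ ∈ FOLLOW(S)
iter 1:
  C→C b: FOLLOW(C) ⊇ FIRST(b) = {b}; new: +{b}
  S→B: FOLLOW(B) ⊇ FOLLOW(S) ⊇ {$}; new: +{$}
  S→a A: FOLLOW(A) ⊇ FOLLOW(S) ⊇ {$}; new: +{$}
  S→b C: FOLLOW(C) ⊇ FOLLOW(S) ⊇ {$}; new: +{$}
  FOLLOW[S]={$}  FOLLOW[A]={$}  FOLLOW[B]={$}  FOLLOW[C]={$,b}
iter 2: done
  FOLLOW[S]={$}  FOLLOW[A]={$}  FOLLOW[B]={$}  FOLLOW[C]={$,b}

FOLLOW(C) = ["$", "b"]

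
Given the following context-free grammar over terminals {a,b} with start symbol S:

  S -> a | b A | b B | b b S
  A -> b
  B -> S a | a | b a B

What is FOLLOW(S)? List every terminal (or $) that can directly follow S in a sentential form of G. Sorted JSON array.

FIRST iteration:
iter 1:
  A via A→b: +{b}
  B via B→a: +{a}
  B via B→b a B: +{b}
  S via S→a: +{a}
  S via S→b A: +{b}
  FIRST[S]={a,b}  FIRST[A]={b}  FIRST[B]={a,b}
iter 2: (no change)
  FIRST[S]={a,b}  FIRST[A]={b}  FIRST[B]={a,b}

FOLLOW sets:
seed FOLLOW(S) with $
[1]
  B→S a: FOLLOW(S) ⊇ FIRST(a) = {a}; new: +{a}
  S→b A: FOLLOW(A) ⊇ FOLLOW(S) ⊇ {$,a}; new: +{$,a}
  S→b B: FOLLOW(B) ⊇ FOLLOW(S) ⊇ {$,a}; new: +{$,a}
  FOLLOW[S]={$,a}  FOLLOW[A]={$,a}  FOLLOW[B]={$,a}
[2] done
  FOLLOW[S]={$,a}  FOLLOW[A]={$,a}  FOLLOW[B]={$,a}

FOLLOW(S) = ["$", "a"]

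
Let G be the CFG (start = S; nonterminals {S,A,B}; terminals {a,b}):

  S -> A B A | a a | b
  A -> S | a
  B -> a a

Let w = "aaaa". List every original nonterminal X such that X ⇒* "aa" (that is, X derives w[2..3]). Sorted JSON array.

CNF form of G:
  S -> A X2 | T0 T0 | b
  A -> A X1 | T0 T0 | a | b
  B -> T0 T0
  T0 -> a
  X1 -> B A
  X2 -> B A

Fill CYK table bottom-up — only the sub-triangle for w[2..3]:
  [2..2]={A,T0}  "a"  orig:{A}
  [3..3]={A,T0}  "a"  orig:{A}
  [2..3]={A,B,S}  "aa"

Original NTs in T[2,3] deriving "aa": ["A", "B", "S"]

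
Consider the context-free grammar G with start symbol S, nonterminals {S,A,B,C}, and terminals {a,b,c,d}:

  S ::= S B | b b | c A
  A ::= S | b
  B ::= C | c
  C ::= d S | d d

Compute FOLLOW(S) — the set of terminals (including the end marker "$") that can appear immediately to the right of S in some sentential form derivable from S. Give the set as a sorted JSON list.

FIRST sets, iterate to fixpoint:
iter 1:
  A via A→b: +{b}
  B via B→c: +{c}
  C via C→d S: +{d}
  S via S→b b: +{b}
  S via S→c A: +{c}
  FIRST[S]={b,c}  FIRST[A]={b}  FIRST[B]={c}  FIRST[C]={d}
iter 2:
  A via A→S: +{c}
  B via B→C: +{d}
  FIRST[S]={b,c}  FIRST[A]={b,c}  FIRST[B]={c,d}  FIRST[C]={d}
iter 3: (no change)
  FIRST[S]={b,c}  FIRST[A]={b,c}  FIRST[B]={c,d}  FIRST[C]={d}

FOLLOW sets:
initialize: $ ∈ FOLLOW(S)
iter 1:
  S→S B: FOLLOW(S) ⊇ FIRST(B) = {c,d}; new: +{c,d}
  S→S B: FOLLOW(B) ⊇ FOLLOW(S) ⊇ {$,c,d}; new: +{$,c,d}
  S→c A: FOLLOW(A) ⊇ FOLLOW(S) ⊇ {$,c,d}; new: +{$,c,d}
  S: {$,c,d}  A: {$,c,d}  B: {$,c,d}  C: {}
iter 2:
  B→C: FOLLOW(C) ⊇ FOLLOW(B) ⊇ {$,c,d}; new: +{$,c,d}
  S: {$,c,d}  A: {$,c,d}  B: {$,c,d}  C: {$,c,d}
iter 3: done
  S: {$,c,d}  A: {$,c,d}  B: {$,c,d}  C: {$,c,d}

FOLLOW(S) = ["$", "c", "d"]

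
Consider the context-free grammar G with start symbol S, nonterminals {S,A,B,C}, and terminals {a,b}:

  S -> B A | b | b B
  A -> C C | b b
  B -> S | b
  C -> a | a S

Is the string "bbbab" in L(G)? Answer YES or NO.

Convert to CNF:
  S -> B A | T0 B | b
  A -> C C | T0 T0
  B -> B A | T0 B | b
  C -> T1 S | a
  T0 -> b
  T1 -> a

Fill CYK table bottom-up:
  T[0,0] 'b' = {B,S,T0}  orig:{B,S}
  T[1,1] 'b' = {B,S,T0}  orig:{B,S}
  T[2,2] 'b' = {B,S,T0}  orig:{B,S}
  T[3,3] 'a' = {C,T1}  orig:{C}
  T[4,4] 'b' = {B,S,T0}  orig:{B,S}
  T[0,1] 'bb' = {A,B,S}
  T[1,2] 'bb' = {A,B,S}
  T[2,3] 'ba' = ∅
  T[3,4] 'ab' = {C}
  T[0,2] 'bbb' = {B,S}
  T[1,3] 'bba' = ∅
  T[2,4] 'bab' = ∅
  T[0,3] 'bbba' = ∅
  T[1,4] 'bbab' = ∅
  T[0,4] 'bbbab' = ∅

S ∉ T[0,4] ⇒ NO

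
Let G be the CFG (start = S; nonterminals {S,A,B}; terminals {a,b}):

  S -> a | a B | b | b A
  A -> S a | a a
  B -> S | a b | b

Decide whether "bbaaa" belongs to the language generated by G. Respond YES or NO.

CNF form of G:
  S -> T0 B | T1 A | a | b
  A -> S T0 | T0 T0
  B -> T0 B | T0 T1 | T1 A | a | b
  T0 -> a
  T1 -> b

Fill CYK table bottom-up:
  T[0,0] 'b' = {B,S,T1}  orig:{B,S}
  T[1,1] 'b' = {B,S,T1}  orig:{B,S}
  T[2,2] 'a' = {B,S,T0}  orig:{B,S}
  T[3,3] 'a' = {B,S,T0}  orig:{B,S}
  T[4,4] 'a' = {B,S,T0}  orig:{B,S}
  T[0,1] 'bb' = ∅
  T[1,2] 'ba' = {A}
  T[2,3] 'aa' = {A,B,S}
  T[3,4] 'aa' = {A,B,S}
  T[0,2] 'bba' = {B,S}
  T[1,3] 'baa' = {B,S}
  T[2,4] 'aaa' = {A,B,S}
  T[0,3] 'bbaa' = {A}
  T[1,4] 'baaa' = {A,B,S}
  T[0,4] 'bbaaa' = {B,S}

S ∈ T[0,4] ⇒ YES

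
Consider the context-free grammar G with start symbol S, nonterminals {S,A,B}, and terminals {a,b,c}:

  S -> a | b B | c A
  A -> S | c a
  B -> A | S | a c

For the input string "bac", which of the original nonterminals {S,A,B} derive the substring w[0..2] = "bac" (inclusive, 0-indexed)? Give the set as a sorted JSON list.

CNF form of G:
  S -> T0 B | T1 A | a
  A -> T0 B | T1 A | T1 T2 | a
  B -> T0 B | T1 A | T1 T2 | T2 T1 | a
  T0 -> b
  T1 -> c
  T2 -> a

Fill CYK table bottom-up (cells [i..j] with 0 ≤ i ≤ j ≤ 2 only):
  T[0,0] 'b' = {T0}  orig:{}
  T[1,1] 'a' = {A,B,S,T2}  orig:{A,B,S}
  T[2,2] 'c' = {T1}  orig:{}
  T[0,1] 'ba' = {A,B,S}
  T[1,2] 'ac' = {B}
  T[0,2] 'bac' = {A,B,S}

Original NTs in T[0,2] deriving "bac": ["A", "B", "S"]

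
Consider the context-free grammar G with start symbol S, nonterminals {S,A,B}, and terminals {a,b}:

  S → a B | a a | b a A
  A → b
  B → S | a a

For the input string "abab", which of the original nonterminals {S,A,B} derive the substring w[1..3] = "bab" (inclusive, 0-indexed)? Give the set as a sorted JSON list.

Convert to CNF:
  S -> T0 B | T0 T0 | T1 X3
  A -> b
  B -> T0 B | T0 T0 | T1 X2
  T0 -> a
  T1 -> b
  X2 -> T0 A
  X3 -> T0 A

Fill CYK table bottom-up — only the sub-triangle for w[1..3]:
  [1..1]={A,T1}  "b"  orig:{A}
  [2..2]={T0}  "a"  orig:{}
  [3..3]={A,T1}  "b"  orig:{A}
  [1..2]=∅  "ba"
  [2..3]={X2,X3}  "ab"  orig:{}
  [1..3]={B,S}  "bab"

Original NTs in T[1,3] deriving "bab": ["B", "S"]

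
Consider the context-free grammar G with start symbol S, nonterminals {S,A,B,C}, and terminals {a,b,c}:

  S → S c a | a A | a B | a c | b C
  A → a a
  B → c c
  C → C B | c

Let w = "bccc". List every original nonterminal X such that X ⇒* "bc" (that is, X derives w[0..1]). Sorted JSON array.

Convert to CNF:
  S -> S X3 | T0 A | T0 B | T0 T1 | T2 C
  A -> T0 T0
  B -> T1 T1
  C -> C B | c
  T0 -> a
  T1 -> c
  T2 -> b
  X3 -> T1 T0

CYK fill, restricted to cells inside w[0..1]:
  cell(0,0) b: {T2}  orig:{}
  cell(1,1) c: {C,T1}  orig:{C}
  cell(0,1) bc: {S}

Original NTs in T[0,1] deriving "bc": ["S"]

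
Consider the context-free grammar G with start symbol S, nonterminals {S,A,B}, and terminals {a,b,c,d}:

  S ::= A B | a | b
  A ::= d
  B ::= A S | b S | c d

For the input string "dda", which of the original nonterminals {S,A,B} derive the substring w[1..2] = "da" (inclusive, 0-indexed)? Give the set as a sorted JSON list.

Convert to CNF:
  S -> A B | a | b
  A -> d
  B -> A S | T0 S | T1 T2
  T0 -> b
  T1 -> c
  T2 -> d

Fill CYK table bottom-up — only the sub-triangle for w[1..2]:
  [1..1]={A,T2}  "d"  orig:{A}
  [2..2]={S}  "a"
  [1..2]={B}  "da"

Original NTs in T[1,2] deriving "da": ["B"]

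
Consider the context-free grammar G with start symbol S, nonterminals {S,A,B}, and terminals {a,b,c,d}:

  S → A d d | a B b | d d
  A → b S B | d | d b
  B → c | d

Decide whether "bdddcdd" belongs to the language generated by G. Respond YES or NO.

CNF form of G:
  S -> A X4 | T1 T1 | T2 X5
  A -> T0 X3 | T1 T0 | d
  B -> c | d
  T0 -> b
  T1 -> d
  T2 -> a
  X3 -> S B
  X4 -> T1 T1
  X5 -> B T0

Fill CYK table bottom-up:
  [0..0]={T0}  "b"  orig:{}
  [1..1]={A,B,T1}  "d"  orig:{A,B}
  [2..2]={A,B,T1}  "d"  orig:{A,B}
  [3..3]={A,B,T1}  "d"  orig:{A,B}
  [4..4]={B}  "c"
  [5..5]={A,B,T1}  "d"  orig:{A,B}
  [6..6]={A,B,T1}  "d"  orig:{A,B}
  [0..1]=∅  "bd"
  [1..2]={S,X4}  "dd"  orig:{S}
  [2..3]={S,X4}  "dd"  orig:{S}
  [3..4]=∅  "dc"
  [4..5]=∅  "cd"
  [5..6]={S,X4}  "dd"  orig:{S}
  [0..2]=∅  "bdd"
  [1..3]={S,X3}  "ddd"  orig:{S}
  [2..4]={X3}  "ddc"  orig:{}
  [3..5]=∅  "dcd"
  [4..6]=∅  "cdd"
  [0..3]={A}  "bddd"
  [1..4]={X3}  "dddc"  orig:{}
  [2..5]=∅  "ddcd"
  [3..6]=∅  "dcdd"
  [0..4]={A}  "bdddc"
  [1..5]=∅  "dddcd"
  [2..6]=∅  "ddcdd"
  [0..5]=∅  "bdddcd"
  [1..6]=∅  "dddcdd"
  [0..6]={S}  "bdddcdd"

S ∈ T[0,6] ⇒ YES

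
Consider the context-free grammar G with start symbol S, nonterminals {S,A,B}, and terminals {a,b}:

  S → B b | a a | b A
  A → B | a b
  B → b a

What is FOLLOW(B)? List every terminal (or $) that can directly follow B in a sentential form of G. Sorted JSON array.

FIRST sets, iterate to fixpoint:
round 1:
  A via A→a b: +{a}
  B via B→b a: +{b}
  S via S→B b: +{b}
  S via S→a a: +{a}
  FIRST[S]={a,b}  FIRST[A]={a}  FIRST[B]={b}
round 2:
  A via A→B: +{b}
  FIRST[S]={a,b}  FIRST[A]={a,b}  FIRST[B]={b}
round 3: (no change)
  FIRST[S]={a,b}  FIRST[A]={a,b}  FIRST[B]={b}

Compute FOLLOW by fixpoint:
FOLLOW(S) := {$}
iter 1:
  S→B b: FOLLOW(B) ⊇ FIRST(b) = {b}; new: +{b}
  S→b A: FOLLOW(A) ⊇ FOLLOW(S) ⊇ {$}; new: +{$}
  FOLLOW[S]={$}  FOLLOW[A]={$}  FOLLOW[B]={b}
iter 2:
  A→B: FOLLOW(B) ⊇ FOLLOW(A) ⊇ {$}; new: +{$}
  FOLLOW[S]={$}  FOLLOW[A]={$}  FOLLOW[B]={$,b}
iter 3: — fixpoint
  FOLLOW[S]={$}  FOLLOW[A]={$}  FOLLOW[B]={$,b}

FOLLOW(B) = ["$", "b"]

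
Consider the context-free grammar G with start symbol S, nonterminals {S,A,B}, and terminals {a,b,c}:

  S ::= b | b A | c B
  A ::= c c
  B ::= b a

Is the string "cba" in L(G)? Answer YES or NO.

Convert to CNF:
  S -> T0 B | T1 A | b
  A -> T0 T0
  B -> T1 T2
  T0 -> c
  T1 -> b
  T2 -> a

CYK table (by increasing span):
  T[0,0] 'c' = {T0}  orig:{}
  T[1,1] 'b' = {S,T1}  orig:{S}
  T[2,2] 'a' = {T2}  orig:{}
  T[0,1] 'cb' = ∅
  T[1,2] 'ba' = {B}
  T[0,2] 'cba' = {S}

S ∈ T[0,2] ⇒ YES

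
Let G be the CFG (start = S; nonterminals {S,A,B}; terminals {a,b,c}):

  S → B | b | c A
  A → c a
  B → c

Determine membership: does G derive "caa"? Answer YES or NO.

Convert to CNF:
  S -> T0 A | b | c
  A -> T0 T1
  B -> c
  T0 -> c
  T1 -> a

CYK fill:
  [0..0]={B,S,T0}  "c"  orig:{B,S}
  [1..1]={T1}  "a"  orig:{}
  [2..2]={T1}  "a"  orig:{}
  [0..1]={A}  "ca"
  [1..2]=∅  "aa"
  [0..2]=∅  "caa"

S ∉ T[0,2] ⇒ NO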